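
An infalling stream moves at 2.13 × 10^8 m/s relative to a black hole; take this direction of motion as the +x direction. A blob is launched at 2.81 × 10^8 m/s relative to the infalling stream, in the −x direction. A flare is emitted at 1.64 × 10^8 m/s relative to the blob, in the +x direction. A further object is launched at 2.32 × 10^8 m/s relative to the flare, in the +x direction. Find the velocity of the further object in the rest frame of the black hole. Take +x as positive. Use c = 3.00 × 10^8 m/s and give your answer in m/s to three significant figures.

Apply u = (u' + v)/(1 + u'v/c²) successively, working outward toward the black hole.
(Dividing each given speed by c = 3.00 × 10^8 m/s to work in units of c.)
Start: velocity of the infalling stream relative to the black hole = 0.7100c.
Compose with the blob (u' = -0.937 in the infalling stream frame): u_1 = (-0.937 + 0.710) / (1 + (-0.937)·0.710) = -0.2267/0.3350 = -0.6767.
Compose with the flare (u' = 0.547 in the blob frame): u_2 = (0.547 + (-0.677)) / (1 + 0.547·(-0.677)) = -0.1300/0.6301 = -0.2064.
Compose with the further object (u' = 0.773 in the flare frame): u_3 = (0.773 + (-0.206)) / (1 + 0.773·(-0.206)) = 0.5670/0.8404 = 0.6746.
So u = 0.6746 × 3.00 × 10^8 m/s.

+2.02 × 10^8 m/s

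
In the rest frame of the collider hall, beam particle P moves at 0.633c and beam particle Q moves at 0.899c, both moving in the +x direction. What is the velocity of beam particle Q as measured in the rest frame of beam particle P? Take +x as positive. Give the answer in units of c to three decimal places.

β_A = 0.633, β_B = 0.899.
Transform to A's frame with the inverse velocity-addition law: u' = (u − v)/(1 − uv/c²), taking u = β_B and v = β_A.
u' = (0.899 − 0.633) / (1 − (0.633)(0.899)) = 0.2660/0.4309 = 0.6173.

+0.617c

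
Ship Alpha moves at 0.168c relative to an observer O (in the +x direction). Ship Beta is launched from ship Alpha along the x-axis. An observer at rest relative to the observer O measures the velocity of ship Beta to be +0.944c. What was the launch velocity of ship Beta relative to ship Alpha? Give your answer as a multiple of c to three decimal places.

+0.922c

Invert the composition law: u' = (u − v)/(1 − uv/c²).
u' = (0.944 − 0.168) / (1 − (0.944)(0.168)) = 0.7760/0.8414 = 0.9223.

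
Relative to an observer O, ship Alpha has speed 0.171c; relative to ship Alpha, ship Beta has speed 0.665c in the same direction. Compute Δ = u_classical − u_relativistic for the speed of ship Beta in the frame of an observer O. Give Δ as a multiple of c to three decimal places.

Δ = 0.085c

Galilean: u_cl = 0.665 + 0.171 = 0.8360.
Relativistic: u_rel = (0.665 + 0.171) / (1 + 0.665·0.171) = 0.8360/1.1137 = 0.7506.
Δ = 0.8360 − 0.7506 = 0.0854.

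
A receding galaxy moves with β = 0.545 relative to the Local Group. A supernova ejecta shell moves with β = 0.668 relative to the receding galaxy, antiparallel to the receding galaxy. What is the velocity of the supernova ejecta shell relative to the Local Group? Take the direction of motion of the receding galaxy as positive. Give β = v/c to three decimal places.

β = -0.193

With v = 0.545 and u' = -0.668 (in units of c),
u = (u' + v)/(1 + u'v/c²):
u = (-0.668 + 0.545) / (1 + (-0.668)·0.545) = -0.1230/0.6359 = -0.1934
(Galilean addition would give -0.123c.)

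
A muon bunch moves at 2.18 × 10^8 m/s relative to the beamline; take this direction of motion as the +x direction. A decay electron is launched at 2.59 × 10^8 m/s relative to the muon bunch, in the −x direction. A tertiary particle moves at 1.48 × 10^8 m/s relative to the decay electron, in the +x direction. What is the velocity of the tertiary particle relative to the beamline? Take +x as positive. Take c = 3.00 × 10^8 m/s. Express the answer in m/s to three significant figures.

Apply u = (u' + v)/(1 + u'v/c²) successively, working outward toward the beamline.
(Dividing each given speed by c = 3.00 × 10^8 m/s to work in units of c.)
Start: velocity of the muon bunch relative to the beamline = 0.7267c.
Compose with the decay electron (u' = -0.863 in the muon bunch frame): u_1 = (-0.863 + 0.727) / (1 + (-0.863)·0.727) = -0.1367/0.3726 = -0.3667.
Compose with the tertiary particle (u' = 0.493 in the decay electron frame): u_2 = (0.493 + (-0.367)) / (1 + 0.493·(-0.367)) = 0.1266/0.8191 = 0.1545.
So u = 0.1545 × 3.00 × 10^8 m/s.

+4.64 × 10^7 m/s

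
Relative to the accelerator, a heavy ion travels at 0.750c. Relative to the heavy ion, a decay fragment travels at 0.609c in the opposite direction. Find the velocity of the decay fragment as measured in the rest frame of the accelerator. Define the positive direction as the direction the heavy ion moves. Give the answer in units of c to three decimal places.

+0.260c

With v = 0.750 and u' = -0.609 (in units of c),
u = (u' + v)/(1 + u'v/c²):
u = (-0.609 + 0.750) / (1 + (-0.609)·0.750) = 0.1410/0.5433 = 0.2595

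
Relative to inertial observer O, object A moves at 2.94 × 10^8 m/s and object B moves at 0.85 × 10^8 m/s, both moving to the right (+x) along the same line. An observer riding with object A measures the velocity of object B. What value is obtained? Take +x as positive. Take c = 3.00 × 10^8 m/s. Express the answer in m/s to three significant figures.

β_A = 0.980, β_B = 0.283 (dividing each by c = 3.00 × 10^8 m/s).
Transform to A's frame with the inverse velocity-addition law: u' = (u − v)/(1 − uv/c²), taking u = β_B and v = β_A.
u' = (0.283 − 0.980) / (1 − (0.980)(0.283)) = -0.6967/0.7223 = -0.9645.
u' = -0.9645 × 3.00 × 10^8 m/s.

-2.89 × 10^8 m/s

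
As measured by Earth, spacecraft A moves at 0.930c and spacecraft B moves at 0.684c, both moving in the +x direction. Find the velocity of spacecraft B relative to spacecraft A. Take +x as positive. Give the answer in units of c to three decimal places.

β_A = 0.930, β_B = 0.684.
Transform to A's frame with the inverse velocity-addition law: u' = (u − v)/(1 − uv/c²), taking u = β_B and v = β_A.
u' = (0.684 − 0.930) / (1 − (0.930)(0.684)) = -0.2460/0.3639 = -0.6760.

-0.676c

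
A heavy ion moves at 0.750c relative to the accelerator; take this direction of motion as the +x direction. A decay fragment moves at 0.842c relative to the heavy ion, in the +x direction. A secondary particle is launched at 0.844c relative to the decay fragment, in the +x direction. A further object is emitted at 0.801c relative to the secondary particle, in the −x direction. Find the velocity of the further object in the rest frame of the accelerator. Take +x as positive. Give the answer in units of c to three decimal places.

+0.981c

Apply u = (u' + v)/(1 + u'v/c²) successively, working outward toward the accelerator.
Start: velocity of the heavy ion relative to the accelerator = 0.7500c.
Compose with the decay fragment (u' = 0.842 in the heavy ion frame): u_1 = (0.842 + 0.750) / (1 + 0.842·0.750) = 1.5920/1.6315 = 0.9758.
Compose with the secondary particle (u' = 0.844 in the decay fragment frame): u_2 = (0.844 + 0.976) / (1 + 0.844·0.976) = 1.8198/1.8236 = 0.9979.
Compose with the further object (u' = -0.801 in the secondary particle frame): u_3 = (-0.801 + 0.998) / (1 + (-0.801)·0.998) = 0.1969/0.2007 = 0.9814.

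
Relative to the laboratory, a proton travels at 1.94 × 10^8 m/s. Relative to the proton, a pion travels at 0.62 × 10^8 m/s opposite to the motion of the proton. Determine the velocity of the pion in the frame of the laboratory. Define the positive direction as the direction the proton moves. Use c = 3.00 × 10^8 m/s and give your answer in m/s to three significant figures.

In units of c (dividing by 3.00 × 10^8 m/s): v = 0.647, u' = -0.207.
u = (u' + v)/(1 + u'v/c²):
u = (-0.207 + 0.647) / (1 + (-0.207)·0.647) = 0.4400/0.8664 = 0.5079
Converting back: u = 0.5079 × 3.00 × 10^8 m/s.

+1.52 × 10^8 m/s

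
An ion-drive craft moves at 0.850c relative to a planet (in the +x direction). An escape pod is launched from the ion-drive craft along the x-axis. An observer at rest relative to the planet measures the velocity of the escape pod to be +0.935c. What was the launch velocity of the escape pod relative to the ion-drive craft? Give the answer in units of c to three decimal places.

Invert the composition law: u' = (u − v)/(1 − uv/c²).
u' = (0.935 − 0.850) / (1 − (0.935)(0.850)) = 0.0850/0.2052 = 0.4141.

+0.414c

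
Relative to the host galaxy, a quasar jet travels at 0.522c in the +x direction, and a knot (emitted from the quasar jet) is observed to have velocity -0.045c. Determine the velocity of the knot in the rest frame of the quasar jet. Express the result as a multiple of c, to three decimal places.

-0.554c

Invert the composition law: u' = (u − v)/(1 − uv/c²).
u' = (-0.045 − 0.522) / (1 − (-0.045)(0.522)) = -0.5670/1.0235 = -0.5540.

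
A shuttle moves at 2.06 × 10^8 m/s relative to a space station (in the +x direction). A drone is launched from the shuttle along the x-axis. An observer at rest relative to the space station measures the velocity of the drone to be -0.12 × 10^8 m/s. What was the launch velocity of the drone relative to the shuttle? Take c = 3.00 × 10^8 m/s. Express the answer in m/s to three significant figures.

-2.12 × 10^8 m/s

v = 0.687c, u = -0.040c.
Invert the composition law: u' = (u − v)/(1 − uv/c²).
u' = (-0.040 − 0.687) / (1 − (-0.040)(0.687)) = -0.7267/1.0275 = -0.7072.
u' = -0.7072 × 3.00 × 10^8 m/s.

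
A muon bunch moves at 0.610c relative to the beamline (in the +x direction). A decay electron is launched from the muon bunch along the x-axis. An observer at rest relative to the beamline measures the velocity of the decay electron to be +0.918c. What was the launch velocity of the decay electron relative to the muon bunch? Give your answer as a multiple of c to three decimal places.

Invert the composition law: u' = (u − v)/(1 − uv/c²).
u' = (0.918 − 0.610) / (1 − (0.918)(0.610)) = 0.3080/0.4400 = 0.7000.

+0.700c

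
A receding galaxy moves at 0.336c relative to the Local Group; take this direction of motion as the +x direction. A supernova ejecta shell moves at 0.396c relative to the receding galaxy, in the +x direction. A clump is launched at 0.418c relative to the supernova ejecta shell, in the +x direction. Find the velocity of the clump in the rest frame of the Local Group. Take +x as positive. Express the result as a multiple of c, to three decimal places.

Apply u = (u' + v)/(1 + u'v/c²) successively, working outward toward the Local Group.
Start: velocity of the receding galaxy relative to the Local Group = 0.3360c.
Compose with the supernova ejecta shell (u' = 0.396 in the receding galaxy frame): u_1 = (0.396 + 0.336) / (1 + 0.396·0.336) = 0.7320/1.1331 = 0.6460.
Compose with the clump (u' = 0.418 in the supernova ejecta shell frame): u_2 = (0.418 + 0.646) / (1 + 0.418·0.646) = 1.0640/1.2700 = 0.8378.

0.838c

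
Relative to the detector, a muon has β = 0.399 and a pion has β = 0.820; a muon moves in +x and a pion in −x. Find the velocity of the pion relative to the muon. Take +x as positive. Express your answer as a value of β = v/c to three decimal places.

β = -0.918

β_A = 0.399, β_B = -0.820.
Transform to A's frame with the inverse velocity-addition law: u' = (u − v)/(1 − uv/c²), taking u = β_B and v = β_A.
u' = (-0.820 − 0.399) / (1 − (0.399)(-0.820)) = -1.2190/1.3272 = -0.9185.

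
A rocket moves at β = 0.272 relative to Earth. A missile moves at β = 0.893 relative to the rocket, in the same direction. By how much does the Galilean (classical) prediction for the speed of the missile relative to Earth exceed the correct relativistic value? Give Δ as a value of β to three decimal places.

Galilean: u_cl = 0.893 + 0.272 = 1.1650.
Relativistic: u_rel = (0.893 + 0.272) / (1 + 0.893·0.272) = 1.1650/1.2429 = 0.9373.
Δ = 1.1650 − 0.9373 = 0.2277.
(The classical prediction exceeds c; the relativistic result does not.)

Δ = 0.228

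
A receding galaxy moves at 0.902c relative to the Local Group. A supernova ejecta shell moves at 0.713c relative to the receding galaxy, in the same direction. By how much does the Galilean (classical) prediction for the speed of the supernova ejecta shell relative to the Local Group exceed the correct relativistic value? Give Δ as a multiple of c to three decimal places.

Galilean: u_cl = 0.713 + 0.902 = 1.6150.
Relativistic: u_rel = (0.713 + 0.902) / (1 + 0.713·0.902) = 1.6150/1.6431 = 0.9829.
Δ = 1.6150 − 0.9829 = 0.6321.
(The classical prediction exceeds c; the relativistic result does not.)

Δ = 0.632c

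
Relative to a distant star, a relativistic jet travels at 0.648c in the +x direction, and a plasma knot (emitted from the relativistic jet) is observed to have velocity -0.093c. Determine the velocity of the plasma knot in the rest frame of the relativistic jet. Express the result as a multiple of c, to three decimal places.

-0.699c

Invert the composition law: u' = (u − v)/(1 − uv/c²).
u' = (-0.093 − 0.648) / (1 − (-0.093)(0.648)) = -0.7410/1.0603 = -0.6989.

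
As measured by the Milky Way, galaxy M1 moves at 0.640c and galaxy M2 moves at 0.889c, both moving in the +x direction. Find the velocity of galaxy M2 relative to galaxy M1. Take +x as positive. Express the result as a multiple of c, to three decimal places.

β_A = 0.640, β_B = 0.889.
Transform to A's frame with the inverse velocity-addition law: u' = (u − v)/(1 − uv/c²), taking u = β_B and v = β_A.
u' = (0.889 − 0.640) / (1 − (0.640)(0.889)) = 0.2490/0.4310 = 0.5777.

+0.578c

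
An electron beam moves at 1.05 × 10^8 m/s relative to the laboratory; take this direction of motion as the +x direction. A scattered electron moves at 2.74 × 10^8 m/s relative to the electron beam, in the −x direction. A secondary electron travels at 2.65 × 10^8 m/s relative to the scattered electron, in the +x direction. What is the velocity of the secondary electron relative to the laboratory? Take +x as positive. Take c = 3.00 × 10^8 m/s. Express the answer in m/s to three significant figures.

Apply u = (u' + v)/(1 + u'v/c²) successively, working outward toward the laboratory.
(Dividing each given speed by c = 3.00 × 10^8 m/s to work in units of c.)
Start: velocity of the electron beam relative to the laboratory = 0.3500c.
Compose with the scattered electron (u' = -0.913 in the electron beam frame): u_1 = (-0.913 + 0.350) / (1 + (-0.913)·0.350) = -0.5633/0.6803 = -0.8280.
Compose with the secondary electron (u' = 0.883 in the scattered electron frame): u_2 = (0.883 + (-0.828)) / (1 + 0.883·(-0.828)) = 0.0553/0.2686 = 0.2059.
So u = 0.2059 × 3.00 × 10^8 m/s.

+6.18 × 10^7 m/s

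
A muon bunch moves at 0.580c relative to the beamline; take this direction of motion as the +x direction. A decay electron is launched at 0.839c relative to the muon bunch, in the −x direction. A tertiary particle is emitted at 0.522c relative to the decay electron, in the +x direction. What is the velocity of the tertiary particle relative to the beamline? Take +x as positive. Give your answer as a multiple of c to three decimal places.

Apply u = (u' + v)/(1 + u'v/c²) successively, working outward toward the beamline.
Start: velocity of the muon bunch relative to the beamline = 0.5800c.
Compose with the decay electron (u' = -0.839 in the muon bunch frame): u_1 = (-0.839 + 0.580) / (1 + (-0.839)·0.580) = -0.2590/0.5134 = -0.5045.
Compose with the tertiary particle (u' = 0.522 in the decay electron frame): u_2 = (0.522 + (-0.504)) / (1 + 0.522·(-0.504)) = 0.0175/0.7367 = 0.0238.

+0.024c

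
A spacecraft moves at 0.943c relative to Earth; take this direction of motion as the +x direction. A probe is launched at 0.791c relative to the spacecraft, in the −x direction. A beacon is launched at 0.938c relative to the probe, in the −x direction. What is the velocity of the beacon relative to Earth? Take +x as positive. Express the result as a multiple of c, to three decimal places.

Apply u = (u' + v)/(1 + u'v/c²) successively, working outward toward Earth.
Start: velocity of the spacecraft relative to Earth = 0.9430c.
Compose with the probe (u' = -0.791 in the spacecraft frame): u_1 = (-0.791 + 0.943) / (1 + (-0.791)·0.943) = 0.1520/0.2541 = 0.5982.
Compose with the beacon (u' = -0.938 in the probe frame): u_2 = (-0.938 + 0.598) / (1 + (-0.938)·0.598) = -0.3398/0.4389 = -0.7742.

-0.774c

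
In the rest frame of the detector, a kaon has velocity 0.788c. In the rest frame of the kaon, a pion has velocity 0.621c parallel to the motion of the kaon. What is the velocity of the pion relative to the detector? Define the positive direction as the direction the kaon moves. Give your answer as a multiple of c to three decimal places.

With v = 0.788 and u' = 0.621 (in units of c),
u = (u' + v)/(1 + u'v/c²):
u = (0.621 + 0.788) / (1 + 0.621·0.788) = 1.4090/1.4893 = 0.9461
(Galilean addition would give +1.409c, exceeding c.)

0.946c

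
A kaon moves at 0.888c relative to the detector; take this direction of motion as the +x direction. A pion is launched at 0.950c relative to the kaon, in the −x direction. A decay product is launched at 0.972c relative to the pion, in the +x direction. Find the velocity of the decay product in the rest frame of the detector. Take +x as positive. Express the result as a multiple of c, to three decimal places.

Apply u = (u' + v)/(1 + u'v/c²) successively, working outward toward the detector.
Start: velocity of the kaon relative to the detector = 0.8880c.
Compose with the pion (u' = -0.950 in the kaon frame): u_1 = (-0.950 + 0.888) / (1 + (-0.950)·0.888) = -0.0620/0.1564 = -0.3964.
Compose with the decay product (u' = 0.972 in the pion frame): u_2 = (0.972 + (-0.396)) / (1 + 0.972·(-0.396)) = 0.5756/0.6147 = 0.9364.

+0.936c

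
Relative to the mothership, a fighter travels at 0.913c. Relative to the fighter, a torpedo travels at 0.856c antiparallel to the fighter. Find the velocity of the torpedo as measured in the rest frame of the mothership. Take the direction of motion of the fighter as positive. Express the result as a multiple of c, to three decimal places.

+0.261c

With v = 0.913 and u' = -0.856 (in units of c),
u = (u' + v)/(1 + u'v/c²):
u = (-0.856 + 0.913) / (1 + (-0.856)·0.913) = 0.0570/0.2185 = 0.2609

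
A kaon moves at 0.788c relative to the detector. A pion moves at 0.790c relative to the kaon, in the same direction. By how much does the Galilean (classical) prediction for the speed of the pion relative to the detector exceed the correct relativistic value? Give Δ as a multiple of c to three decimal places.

Galilean: u_cl = 0.790 + 0.788 = 1.5780.
Relativistic: u_rel = (0.790 + 0.788) / (1 + 0.790·0.788) = 1.5780/1.6225 = 0.9726.
Δ = 1.5780 − 0.9726 = 0.6054.
(The classical prediction exceeds c; the relativistic result does not.)

Δ = 0.605c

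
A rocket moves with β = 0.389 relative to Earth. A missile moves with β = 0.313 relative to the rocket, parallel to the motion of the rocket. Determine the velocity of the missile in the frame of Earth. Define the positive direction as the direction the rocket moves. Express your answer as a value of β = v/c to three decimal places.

With v = 0.389 and u' = 0.313 (in units of c),
u = (u' + v)/(1 + u'v/c²):
u = (0.313 + 0.389) / (1 + 0.313·0.389) = 0.7020/1.1218 = 0.6258
(Galilean addition would give +0.702c.)

β = 0.626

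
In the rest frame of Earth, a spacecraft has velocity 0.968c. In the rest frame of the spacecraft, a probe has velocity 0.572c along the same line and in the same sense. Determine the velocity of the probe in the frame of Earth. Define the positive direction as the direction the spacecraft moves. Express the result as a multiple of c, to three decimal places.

0.991c

With v = 0.968 and u' = 0.572 (in units of c),
u = (u' + v)/(1 + u'v/c²):
u = (0.572 + 0.968) / (1 + 0.572·0.968) = 1.5400/1.5537 = 0.9912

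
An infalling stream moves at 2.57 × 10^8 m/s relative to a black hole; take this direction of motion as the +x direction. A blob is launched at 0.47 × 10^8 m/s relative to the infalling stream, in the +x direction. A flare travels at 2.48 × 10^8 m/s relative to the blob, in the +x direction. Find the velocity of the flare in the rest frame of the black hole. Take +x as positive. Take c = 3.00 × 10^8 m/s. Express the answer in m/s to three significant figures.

2.97 × 10^8 m/s

Apply u = (u' + v)/(1 + u'v/c²) successively, working outward toward the black hole.
(Dividing each given speed by c = 3.00 × 10^8 m/s to work in units of c.)
Start: velocity of the infalling stream relative to the black hole = 0.8567c.
Compose with the blob (u' = 0.157 in the infalling stream frame): u_1 = (0.157 + 0.857) / (1 + 0.157·0.857) = 1.0133/1.1342 = 0.8934.
Compose with the flare (u' = 0.827 in the blob frame): u_2 = (0.827 + 0.893) / (1 + 0.827·0.893) = 1.7201/1.7386 = 0.9894.
So u = 0.9894 × 3.00 × 10^8 m/s.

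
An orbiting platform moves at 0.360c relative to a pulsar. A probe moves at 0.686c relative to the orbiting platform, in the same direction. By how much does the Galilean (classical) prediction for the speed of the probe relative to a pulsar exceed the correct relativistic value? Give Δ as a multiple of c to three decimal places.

Δ = 0.207c

Galilean: u_cl = 0.686 + 0.360 = 1.0460.
Relativistic: u_rel = (0.686 + 0.360) / (1 + 0.686·0.360) = 1.0460/1.2470 = 0.8388.
Δ = 1.0460 − 0.8388 = 0.2072.
(The classical prediction exceeds c; the relativistic result does not.)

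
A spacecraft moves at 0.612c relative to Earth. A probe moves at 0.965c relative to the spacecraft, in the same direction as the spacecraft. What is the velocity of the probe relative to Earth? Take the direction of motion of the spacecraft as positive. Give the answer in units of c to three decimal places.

With v = 0.612 and u' = 0.965 (in units of c),
u = (u' + v)/(1 + u'v/c²):
u = (0.965 + 0.612) / (1 + 0.965·0.612) = 1.5770/1.5906 = 0.9915
(Galilean addition would give +1.577c, exceeding c.)

0.991c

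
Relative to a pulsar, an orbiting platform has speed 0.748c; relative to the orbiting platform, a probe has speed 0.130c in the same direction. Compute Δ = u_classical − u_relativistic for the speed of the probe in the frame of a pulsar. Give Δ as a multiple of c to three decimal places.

Δ = 0.078c

Galilean: u_cl = 0.130 + 0.748 = 0.8780.
Relativistic: u_rel = (0.130 + 0.748) / (1 + 0.130·0.748) = 0.8780/1.0972 = 0.8002.
Δ = 0.8780 − 0.8002 = 0.0778.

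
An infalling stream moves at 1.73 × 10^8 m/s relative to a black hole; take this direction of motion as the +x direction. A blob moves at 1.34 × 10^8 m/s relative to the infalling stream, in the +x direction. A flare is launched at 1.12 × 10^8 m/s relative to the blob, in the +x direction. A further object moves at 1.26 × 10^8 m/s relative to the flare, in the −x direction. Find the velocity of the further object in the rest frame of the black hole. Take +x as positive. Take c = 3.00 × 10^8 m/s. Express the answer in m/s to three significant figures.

+2.38 × 10^8 m/s

Apply u = (u' + v)/(1 + u'v/c²) successively, working outward toward the black hole.
(Dividing each given speed by c = 3.00 × 10^8 m/s to work in units of c.)
Start: velocity of the infalling stream relative to the black hole = 0.5767c.
Compose with the blob (u' = 0.447 in the infalling stream frame): u_1 = (0.447 + 0.577) / (1 + 0.447·0.577) = 1.0233/1.2576 = 0.8137.
Compose with the flare (u' = 0.373 in the blob frame): u_2 = (0.373 + 0.814) / (1 + 0.373·0.814) = 1.1871/1.3038 = 0.9105.
Compose with the further object (u' = -0.420 in the flare frame): u_3 = (-0.420 + 0.910) / (1 + (-0.420)·0.910) = 0.4905/0.6176 = 0.7942.
So u = 0.7942 × 3.00 × 10^8 m/s.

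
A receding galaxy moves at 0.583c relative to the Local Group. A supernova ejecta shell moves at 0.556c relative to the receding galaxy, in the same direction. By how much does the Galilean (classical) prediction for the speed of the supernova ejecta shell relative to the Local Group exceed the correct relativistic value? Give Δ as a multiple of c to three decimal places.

Galilean: u_cl = 0.556 + 0.583 = 1.1390.
Relativistic: u_rel = (0.556 + 0.583) / (1 + 0.556·0.583) = 1.1390/1.3241 = 0.8602.
Δ = 1.1390 − 0.8602 = 0.2788.
(The classical prediction exceeds c; the relativistic result does not.)

Δ = 0.279c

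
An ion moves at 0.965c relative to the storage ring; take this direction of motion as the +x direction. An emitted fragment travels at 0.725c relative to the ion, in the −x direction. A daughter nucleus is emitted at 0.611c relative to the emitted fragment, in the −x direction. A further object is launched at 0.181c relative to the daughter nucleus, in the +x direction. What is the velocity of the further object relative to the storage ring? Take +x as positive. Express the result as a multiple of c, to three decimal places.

+0.514c

Apply u = (u' + v)/(1 + u'v/c²) successively, working outward toward the storage ring.
Start: velocity of the ion relative to the storage ring = 0.9650c.
Compose with the emitted fragment (u' = -0.725 in the ion frame): u_1 = (-0.725 + 0.965) / (1 + (-0.725)·0.965) = 0.2400/0.3004 = 0.7990.
Compose with the daughter nucleus (u' = -0.611 in the emitted fragment frame): u_2 = (-0.611 + 0.799) / (1 + (-0.611)·0.799) = 0.1880/0.5118 = 0.3673.
Compose with the further object (u' = 0.181 in the daughter nucleus frame): u_3 = (0.181 + 0.367) / (1 + 0.181·0.367) = 0.5483/1.0665 = 0.5141.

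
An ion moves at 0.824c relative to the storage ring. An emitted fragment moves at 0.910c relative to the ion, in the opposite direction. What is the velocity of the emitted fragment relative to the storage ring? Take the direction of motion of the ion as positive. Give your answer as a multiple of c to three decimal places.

With v = 0.824 and u' = -0.910 (in units of c),
u = (u' + v)/(1 + u'v/c²):
u = (-0.910 + 0.824) / (1 + (-0.910)·0.824) = -0.0860/0.2502 = -0.3438
(Galilean addition would give -0.086c.)

-0.344c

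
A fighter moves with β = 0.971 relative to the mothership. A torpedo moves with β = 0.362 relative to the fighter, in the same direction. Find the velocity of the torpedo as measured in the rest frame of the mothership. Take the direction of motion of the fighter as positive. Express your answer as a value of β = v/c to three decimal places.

With v = 0.971 and u' = 0.362 (in units of c),
u = (u' + v)/(1 + u'v/c²):
u = (0.362 + 0.971) / (1 + 0.362·0.971) = 1.3330/1.3515 = 0.9863

β = 0.986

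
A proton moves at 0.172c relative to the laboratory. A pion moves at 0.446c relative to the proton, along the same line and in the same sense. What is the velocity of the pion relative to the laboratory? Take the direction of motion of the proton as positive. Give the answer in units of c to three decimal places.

0.574c

With v = 0.172 and u' = 0.446 (in units of c),
u = (u' + v)/(1 + u'v/c²):
u = (0.446 + 0.172) / (1 + 0.446·0.172) = 0.6180/1.0767 = 0.5740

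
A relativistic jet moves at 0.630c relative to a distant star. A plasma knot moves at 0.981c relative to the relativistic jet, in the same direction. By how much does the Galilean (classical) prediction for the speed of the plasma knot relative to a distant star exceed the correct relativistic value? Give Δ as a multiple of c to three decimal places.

Galilean: u_cl = 0.981 + 0.630 = 1.6110.
Relativistic: u_rel = (0.981 + 0.630) / (1 + 0.981·0.630) = 1.6110/1.6180 = 0.9957.
Δ = 1.6110 − 0.9957 = 0.6153.
(The classical prediction exceeds c; the relativistic result does not.)

Δ = 0.615c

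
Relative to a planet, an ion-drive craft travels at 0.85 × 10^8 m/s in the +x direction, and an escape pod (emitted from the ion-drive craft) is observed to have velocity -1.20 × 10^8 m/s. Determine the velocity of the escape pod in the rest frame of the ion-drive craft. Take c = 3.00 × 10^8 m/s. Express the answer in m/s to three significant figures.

-1.84 × 10^8 m/s

v = 0.283c, u = -0.400c.
Invert the composition law: u' = (u − v)/(1 − uv/c²).
u' = (-0.400 − 0.283) / (1 − (-0.400)(0.283)) = -0.6833/1.1133 = -0.6138.
u' = -0.6138 × 3.00 × 10^8 m/s.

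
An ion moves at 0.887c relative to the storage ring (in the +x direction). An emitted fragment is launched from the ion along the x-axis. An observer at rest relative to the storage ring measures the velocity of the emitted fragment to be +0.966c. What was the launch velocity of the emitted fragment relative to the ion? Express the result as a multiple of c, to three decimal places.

+0.552c

Invert the composition law: u' = (u − v)/(1 − uv/c²).
u' = (0.966 − 0.887) / (1 − (0.966)(0.887)) = 0.0790/0.1432 = 0.5518.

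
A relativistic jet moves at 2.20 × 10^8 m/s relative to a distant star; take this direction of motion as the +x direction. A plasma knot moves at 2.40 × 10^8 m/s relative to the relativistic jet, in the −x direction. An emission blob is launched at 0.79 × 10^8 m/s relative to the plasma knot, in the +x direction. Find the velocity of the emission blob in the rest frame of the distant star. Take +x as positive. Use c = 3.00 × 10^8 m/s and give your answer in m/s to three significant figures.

+3.20 × 10^7 m/s

Apply u = (u' + v)/(1 + u'v/c²) successively, working outward toward the distant star.
(Dividing each given speed by c = 3.00 × 10^8 m/s to work in units of c.)
Start: velocity of the relativistic jet relative to the distant star = 0.7333c.
Compose with the plasma knot (u' = -0.800 in the relativistic jet frame): u_1 = (-0.800 + 0.733) / (1 + (-0.800)·0.733) = -0.0667/0.4133 = -0.1613.
Compose with the emission blob (u' = 0.263 in the plasma knot frame): u_2 = (0.263 + (-0.161)) / (1 + 0.263·(-0.161)) = 0.1020/0.9575 = 0.1066.
So u = 0.1066 × 3.00 × 10^8 m/s.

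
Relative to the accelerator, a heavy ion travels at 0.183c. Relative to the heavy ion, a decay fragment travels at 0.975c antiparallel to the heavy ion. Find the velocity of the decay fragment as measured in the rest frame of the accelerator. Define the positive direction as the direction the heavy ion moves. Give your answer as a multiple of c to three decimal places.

With v = 0.183 and u' = -0.975 (in units of c),
u = (u' + v)/(1 + u'v/c²):
u = (-0.975 + 0.183) / (1 + (-0.975)·0.183) = -0.7920/0.8216 = -0.9640
(Galilean addition would give -0.792c.)

-0.964c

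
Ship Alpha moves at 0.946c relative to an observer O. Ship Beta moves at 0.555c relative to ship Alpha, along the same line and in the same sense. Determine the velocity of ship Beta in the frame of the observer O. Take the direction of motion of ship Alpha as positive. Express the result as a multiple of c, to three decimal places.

0.984c

With v = 0.946 and u' = 0.555 (in units of c),
u = (u' + v)/(1 + u'v/c²):
u = (0.555 + 0.946) / (1 + 0.555·0.946) = 1.5010/1.5250 = 0.9842
(Galilean addition would give +1.501c, exceeding c.)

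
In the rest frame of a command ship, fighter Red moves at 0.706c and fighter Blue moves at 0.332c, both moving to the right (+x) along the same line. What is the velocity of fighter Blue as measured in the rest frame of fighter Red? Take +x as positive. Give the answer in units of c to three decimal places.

-0.489c

β_A = 0.706, β_B = 0.332.
Transform to A's frame with the inverse velocity-addition law: u' = (u − v)/(1 − uv/c²), taking u = β_B and v = β_A.
u' = (0.332 − 0.706) / (1 − (0.706)(0.332)) = -0.3740/0.7656 = -0.4885.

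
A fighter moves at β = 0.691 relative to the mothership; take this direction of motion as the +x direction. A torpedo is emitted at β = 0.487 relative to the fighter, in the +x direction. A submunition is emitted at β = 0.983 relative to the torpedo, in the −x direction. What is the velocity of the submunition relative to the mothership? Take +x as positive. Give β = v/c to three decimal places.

β = -0.761

Apply u = (u' + v)/(1 + u'v/c²) successively, working outward toward the mothership.
Start: velocity of the fighter relative to the mothership = 0.6910c.
Compose with the torpedo (u' = 0.487 in the fighter frame): u_1 = (0.487 + 0.691) / (1 + 0.487·0.691) = 1.1780/1.3365 = 0.8814.
Compose with the submunition (u' = -0.983 in the torpedo frame): u_2 = (-0.983 + 0.881) / (1 + (-0.983)·0.881) = -0.1016/0.1336 = -0.7606.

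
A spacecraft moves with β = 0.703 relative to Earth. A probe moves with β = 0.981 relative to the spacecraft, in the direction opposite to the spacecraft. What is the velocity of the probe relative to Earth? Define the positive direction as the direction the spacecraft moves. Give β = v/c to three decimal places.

With v = 0.703 and u' = -0.981 (in units of c),
u = (u' + v)/(1 + u'v/c²):
u = (-0.981 + 0.703) / (1 + (-0.981)·0.703) = -0.2780/0.3104 = -0.8957

β = -0.896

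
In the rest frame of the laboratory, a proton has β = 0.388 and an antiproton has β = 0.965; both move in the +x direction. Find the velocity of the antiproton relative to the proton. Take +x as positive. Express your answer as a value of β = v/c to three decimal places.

β = +0.922

β_A = 0.388, β_B = 0.965.
Transform to A's frame with the inverse velocity-addition law: u' = (u − v)/(1 − uv/c²), taking u = β_B and v = β_A.
u' = (0.965 − 0.388) / (1 − (0.388)(0.965)) = 0.5770/0.6256 = 0.9223.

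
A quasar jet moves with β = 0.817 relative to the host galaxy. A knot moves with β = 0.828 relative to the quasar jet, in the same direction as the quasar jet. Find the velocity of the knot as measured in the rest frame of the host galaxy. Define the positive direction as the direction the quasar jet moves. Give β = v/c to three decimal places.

β = 0.981

With v = 0.817 and u' = 0.828 (in units of c),
u = (u' + v)/(1 + u'v/c²):
u = (0.828 + 0.817) / (1 + 0.828·0.817) = 1.6450/1.6765 = 0.9812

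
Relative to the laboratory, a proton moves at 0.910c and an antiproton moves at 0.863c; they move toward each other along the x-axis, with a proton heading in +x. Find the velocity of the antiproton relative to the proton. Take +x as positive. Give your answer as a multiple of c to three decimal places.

β_A = 0.910, β_B = -0.863.
Transform to A's frame with the inverse velocity-addition law: u' = (u − v)/(1 − uv/c²), taking u = β_B and v = β_A.
u' = (-0.863 − 0.910) / (1 − (0.910)(-0.863)) = -1.7730/1.7853 = -0.9931.

-0.993c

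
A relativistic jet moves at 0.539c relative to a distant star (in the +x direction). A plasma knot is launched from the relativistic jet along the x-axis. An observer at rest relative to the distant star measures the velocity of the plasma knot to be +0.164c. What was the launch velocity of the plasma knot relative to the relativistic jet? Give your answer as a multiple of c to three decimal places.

Invert the composition law: u' = (u − v)/(1 − uv/c²).
u' = (0.164 − 0.539) / (1 − (0.164)(0.539)) = -0.3750/0.9116 = -0.4114.

-0.411c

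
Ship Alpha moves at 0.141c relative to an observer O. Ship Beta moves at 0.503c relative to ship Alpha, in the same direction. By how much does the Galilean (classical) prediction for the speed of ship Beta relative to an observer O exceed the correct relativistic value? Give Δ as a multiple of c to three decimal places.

Galilean: u_cl = 0.503 + 0.141 = 0.6440.
Relativistic: u_rel = (0.503 + 0.141) / (1 + 0.503·0.141) = 0.6440/1.0709 = 0.6014.
Δ = 0.6440 − 0.6014 = 0.0426.

Δ = 0.043c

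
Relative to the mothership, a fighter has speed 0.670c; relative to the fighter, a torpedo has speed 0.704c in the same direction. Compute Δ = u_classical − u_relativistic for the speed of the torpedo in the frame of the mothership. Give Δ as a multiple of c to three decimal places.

Δ = 0.440c

Galilean: u_cl = 0.704 + 0.670 = 1.3740.
Relativistic: u_rel = (0.704 + 0.670) / (1 + 0.704·0.670) = 1.3740/1.4717 = 0.9336.
Δ = 1.3740 − 0.9336 = 0.4404.
(The classical prediction exceeds c; the relativistic result does not.)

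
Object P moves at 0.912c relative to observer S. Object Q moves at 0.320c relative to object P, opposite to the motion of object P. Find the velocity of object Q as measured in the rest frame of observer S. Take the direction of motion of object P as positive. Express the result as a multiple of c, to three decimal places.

With v = 0.912 and u' = -0.320 (in units of c),
u = (u' + v)/(1 + u'v/c²):
u = (-0.320 + 0.912) / (1 + (-0.320)·0.912) = 0.5920/0.7082 = 0.8360
(Galilean addition would give +0.592c.)

+0.836c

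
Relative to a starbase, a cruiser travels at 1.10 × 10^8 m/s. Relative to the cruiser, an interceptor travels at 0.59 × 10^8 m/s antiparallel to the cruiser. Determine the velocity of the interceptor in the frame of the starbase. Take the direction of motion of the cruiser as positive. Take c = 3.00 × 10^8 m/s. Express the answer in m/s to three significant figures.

+5.50 × 10^7 m/s

In units of c (dividing by 3.00 × 10^8 m/s): v = 0.367, u' = -0.197.
u = (u' + v)/(1 + u'v/c²):
u = (-0.197 + 0.367) / (1 + (-0.197)·0.367) = 0.1700/0.9279 = 0.1832
Converting back: u = 0.1832 × 3.00 × 10^8 m/s.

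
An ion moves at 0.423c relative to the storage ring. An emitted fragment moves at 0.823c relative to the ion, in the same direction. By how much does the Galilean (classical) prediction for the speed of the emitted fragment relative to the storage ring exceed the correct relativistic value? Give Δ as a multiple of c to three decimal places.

Δ = 0.322c

Galilean: u_cl = 0.823 + 0.423 = 1.2460.
Relativistic: u_rel = (0.823 + 0.423) / (1 + 0.823·0.423) = 1.2460/1.3481 = 0.9242.
Δ = 1.2460 − 0.9242 = 0.3218.
(The classical prediction exceeds c; the relativistic result does not.)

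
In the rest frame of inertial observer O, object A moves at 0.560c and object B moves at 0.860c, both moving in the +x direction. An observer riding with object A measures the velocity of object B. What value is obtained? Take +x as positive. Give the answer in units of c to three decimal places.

β_A = 0.560, β_B = 0.860.
Transform to A's frame with the inverse velocity-addition law: u' = (u − v)/(1 − uv/c²), taking u = β_B and v = β_A.
u' = (0.860 − 0.560) / (1 − (0.560)(0.860)) = 0.3000/0.5184 = 0.5787.

+0.579c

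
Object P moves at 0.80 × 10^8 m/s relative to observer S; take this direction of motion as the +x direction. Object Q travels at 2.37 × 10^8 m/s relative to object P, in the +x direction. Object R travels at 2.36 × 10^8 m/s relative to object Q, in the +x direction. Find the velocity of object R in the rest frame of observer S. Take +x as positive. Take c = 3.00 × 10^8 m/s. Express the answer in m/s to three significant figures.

Apply u = (u' + v)/(1 + u'v/c²) successively, working outward toward observer S.
(Dividing each given speed by c = 3.00 × 10^8 m/s to work in units of c.)
Start: velocity of object P relative to observer S = 0.2667c.
Compose with object Q (u' = 0.790 in object P frame): u_1 = (0.790 + 0.267) / (1 + 0.790·0.267) = 1.0567/1.2107 = 0.8728.
Compose with object R (u' = 0.787 in object Q frame): u_2 = (0.787 + 0.873) / (1 + 0.787·0.873) = 1.6595/1.6866 = 0.9839.
So u = 0.9839 × 3.00 × 10^8 m/s.

2.95 × 10^8 m/s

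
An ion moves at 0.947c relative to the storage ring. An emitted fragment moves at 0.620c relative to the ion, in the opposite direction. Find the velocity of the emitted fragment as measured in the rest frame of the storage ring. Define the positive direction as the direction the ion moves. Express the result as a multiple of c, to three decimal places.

+0.792c

With v = 0.947 and u' = -0.620 (in units of c),
u = (u' + v)/(1 + u'v/c²):
u = (-0.620 + 0.947) / (1 + (-0.620)·0.947) = 0.3270/0.4129 = 0.7920
(Galilean addition would give +0.327c.)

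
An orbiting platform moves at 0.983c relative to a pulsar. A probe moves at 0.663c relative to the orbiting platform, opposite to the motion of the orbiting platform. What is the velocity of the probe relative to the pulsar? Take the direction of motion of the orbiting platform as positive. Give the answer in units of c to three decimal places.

With v = 0.983 and u' = -0.663 (in units of c),
u = (u' + v)/(1 + u'v/c²):
u = (-0.663 + 0.983) / (1 + (-0.663)·0.983) = 0.3200/0.3483 = 0.9188
(Galilean addition would give +0.320c.)

+0.919c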